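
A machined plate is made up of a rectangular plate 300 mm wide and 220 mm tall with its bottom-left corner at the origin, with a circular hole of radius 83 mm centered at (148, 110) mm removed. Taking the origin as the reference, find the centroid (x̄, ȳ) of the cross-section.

plate: A = 300 × 220 = 66000.00, centroid at (150.00, 110.00).
hole: A = −π·83² = -21642.43, centroid at (148.00, 110.00).
ΣA = 44357.57 mm², ΣAx̄ = 6696920.09 mm³, ΣAȳ = 4879332.50 mm³.
x̄ = 6696920.09/44357.57 = 150.98 mm; ȳ = 4879332.50/44357.57 = 110.00 mm.

x̄ = 150.98 mm, ȳ = 110.00 mm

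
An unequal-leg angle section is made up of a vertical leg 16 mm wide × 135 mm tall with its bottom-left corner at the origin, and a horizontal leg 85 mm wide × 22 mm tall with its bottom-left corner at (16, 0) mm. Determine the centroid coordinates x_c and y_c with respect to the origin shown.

vertical leg: A = 16 × 135 = 2160.00, centroid at (8.00, 67.50).
horizontal leg: A = 85 × 22 = 1870.00, centroid at (58.50, 11.00).
ΣA = 4030.00 mm²
ΣAx_c = (2160.00)(8.00) + (1870.00)(58.50) = 126675.00 mm³
ΣAy_c = (2160.00)(67.50) + (1870.00)(11.00) = 166370.00 mm³
x_c = 126675.00 / 4030.00 = 31.43 mm
y_c = 166370.00 / 4030.00 = 41.28 mm

x_c = 31.43 mm, y_c = 41.28 mm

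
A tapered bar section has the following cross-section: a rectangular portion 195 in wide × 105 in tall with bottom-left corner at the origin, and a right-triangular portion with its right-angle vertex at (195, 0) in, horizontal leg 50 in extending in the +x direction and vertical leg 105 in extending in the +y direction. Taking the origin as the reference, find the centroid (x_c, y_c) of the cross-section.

rectangular portion: A = 195 × 105 = 20475.00, centroid at (97.50, 52.50).
triangular portion: A = ½·50·105 = 2625.00, centroid at (211.67, 35.00).
ΣA = 23100.00 in², ΣAx_c = 2551937.50 in³, ΣAy_c = 1166812.50 in³.
x_c = 2551937.50/23100.00 = 110.47 in; y_c = 1166812.50/23100.00 = 50.51 in.

x_c = 110.47 in, y_c = 50.51 in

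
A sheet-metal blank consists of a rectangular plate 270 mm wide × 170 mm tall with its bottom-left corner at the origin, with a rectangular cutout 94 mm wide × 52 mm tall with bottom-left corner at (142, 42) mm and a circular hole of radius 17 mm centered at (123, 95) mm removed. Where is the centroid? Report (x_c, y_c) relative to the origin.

x_c = 128.69 mm, y_c = 86.85 mm

plate: A = 270 × 170 = 45900.00, centroid at (135.00, 85.00).
hole 1: A = −(94 × 52) = -4888.00, centroid at (189.00, 68.00).
hole 2: A = −π·17² = -907.92, centroid at (123.00, 95.00).
ΣA = 40104.08 mm², ΣAx_c = 5160993.81 mm³, ΣAy_c = 3482863.57 mm³.
x_c = 5160993.81/40104.08 = 128.69 mm; y_c = 3482863.57/40104.08 = 86.85 mm.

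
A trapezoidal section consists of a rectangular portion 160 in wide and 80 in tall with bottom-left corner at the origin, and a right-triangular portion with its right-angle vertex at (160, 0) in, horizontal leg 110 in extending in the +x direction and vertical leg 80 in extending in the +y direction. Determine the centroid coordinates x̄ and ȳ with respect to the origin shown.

x̄ = 109.84 in, ȳ = 36.59 in

rectangular portion: A = 160 × 80 = 12800.00, centroid at (80.00, 40.00).
triangular portion: A = ½·110·80 = 4400.00, centroid at (196.67, 26.67).
ΣA = 17200.00 in², ΣAx̄ = 1889333.33 in³, ΣAȳ = 629333.33 in³.
x̄ = 1889333.33/17200.00 = 109.84 in; ȳ = 629333.33/17200.00 = 36.59 in.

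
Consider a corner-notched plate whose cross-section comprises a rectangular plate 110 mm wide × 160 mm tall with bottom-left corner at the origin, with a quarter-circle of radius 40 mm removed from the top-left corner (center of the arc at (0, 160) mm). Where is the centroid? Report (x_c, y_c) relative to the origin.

x_c = 57.92 mm, y_c = 75.15 mm

plate: A = 110 × 160 = 17600.00, centroid at (55.00, 80.00).
removed quarter-circle: A = −¼π·40² = -1256.64, centroid at (16.98, 143.02).
ΣA = 16343.36 mm², ΣAx_c = 946666.67 mm³, ΣAy_c = 1228271.40 mm³.
x_c = 946666.67/16343.36 = 57.92 mm; y_c = 1228271.40/16343.36 = 75.15 mm.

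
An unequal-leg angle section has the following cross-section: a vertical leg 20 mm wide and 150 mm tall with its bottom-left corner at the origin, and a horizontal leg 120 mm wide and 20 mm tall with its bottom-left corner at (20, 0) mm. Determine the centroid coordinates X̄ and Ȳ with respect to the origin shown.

X̄ = 41.11 mm, Ȳ = 46.11 mm

vertical leg: A = 20 × 150 = 3000.00, centroid at (10.00, 75.00).
horizontal leg: A = 120 × 20 = 2400.00, centroid at (80.00, 10.00).
ΣA = 5400.00 mm²
ΣAX̄ = (3000.00)(10.00) + (2400.00)(80.00) = 222000.00 mm³
ΣAȲ = (3000.00)(75.00) + (2400.00)(10.00) = 249000.00 mm³
X̄ = 222000.00 / 5400.00 = 41.11 mm
Ȳ = 249000.00 / 5400.00 = 46.11 mm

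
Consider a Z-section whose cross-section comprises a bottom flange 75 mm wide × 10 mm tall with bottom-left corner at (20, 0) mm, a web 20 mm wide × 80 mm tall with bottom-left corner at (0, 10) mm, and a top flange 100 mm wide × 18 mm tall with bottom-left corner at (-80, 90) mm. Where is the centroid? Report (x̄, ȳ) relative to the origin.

bottom flange: A = 75 × 10 = 750.00, centroid at (57.50, 5.00).
web: A = 20 × 80 = 1600.00, centroid at (10.00, 50.00).
top flange: A = 100 × 18 = 1800.00, centroid at (-30.00, 99.00).
ΣA = 4150.00 mm²
ΣAx̄ = (750.00)(57.50) + (1600.00)(10.00) + (1800.00)(-30.00) = 5125.00 mm³
ΣAȳ = (750.00)(5.00) + (1600.00)(50.00) + (1800.00)(99.00) = 261950.00 mm³
x̄ = 5125.00 / 4150.00 = 1.23 mm
ȳ = 261950.00 / 4150.00 = 63.12 mm

x̄ = 1.23 mm, ȳ = 63.12 mm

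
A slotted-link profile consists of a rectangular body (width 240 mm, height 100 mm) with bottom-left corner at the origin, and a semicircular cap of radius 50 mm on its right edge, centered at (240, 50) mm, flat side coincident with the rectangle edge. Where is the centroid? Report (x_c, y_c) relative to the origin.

x_c = 139.86 mm, y_c = 50.00 mm

Part | A | x̄ᵢ | ȳᵢ | A·x̄ᵢ | A·ȳᵢ
rectangular body | 24000.00 | 120.00 | 50.00 | 2880000.00 | 1200000.00
semicircular end | 3926.99 | 261.22 | 50.00 | 1025811.13 | 196349.54
Σ | 27926.99 |  |  | 3905811.13 | 1396349.54
x_c = 3905811.13 / 27926.99 = 139.86 mm
y_c = 1396349.54 / 27926.99 = 50.00 mm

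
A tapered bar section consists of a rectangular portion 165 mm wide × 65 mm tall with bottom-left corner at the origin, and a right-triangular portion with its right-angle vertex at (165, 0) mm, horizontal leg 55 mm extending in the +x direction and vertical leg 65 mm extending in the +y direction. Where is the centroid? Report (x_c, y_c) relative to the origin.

x_c = 96.90 mm, y_c = 30.95 mm

rectangular portion: A = 165 × 65 = 10725.00, centroid at (82.50, 32.50).
triangular portion: A = ½·55·65 = 1787.50, centroid at (183.33, 21.67).
ΣA = 12512.50 mm²
ΣAx_c = (10725.00)(82.50) + (1787.50)(183.33) = 1212520.83 mm³
ΣAy_c = (10725.00)(32.50) + (1787.50)(21.67) = 387291.67 mm³
x_c = 1212520.83 / 12512.50 = 96.90 mm
y_c = 387291.67 / 12512.50 = 30.95 mm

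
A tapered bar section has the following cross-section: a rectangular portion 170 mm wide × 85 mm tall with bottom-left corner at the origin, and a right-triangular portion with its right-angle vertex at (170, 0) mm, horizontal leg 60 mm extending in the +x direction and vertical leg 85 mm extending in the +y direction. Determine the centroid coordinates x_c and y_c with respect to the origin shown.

x_c = 100.75 mm, y_c = 40.38 mm

rectangular portion: A = 170 × 85 = 14450.00, centroid at (85.00, 42.50).
triangular portion: A = ½·60·85 = 2550.00, centroid at (190.00, 28.33).
ΣA = 17000.00 mm², ΣAx_c = 1712750.00 mm³, ΣAy_c = 686375.00 mm³.
x_c = 1712750.00/17000.00 = 100.75 mm; y_c = 686375.00/17000.00 = 40.38 mm.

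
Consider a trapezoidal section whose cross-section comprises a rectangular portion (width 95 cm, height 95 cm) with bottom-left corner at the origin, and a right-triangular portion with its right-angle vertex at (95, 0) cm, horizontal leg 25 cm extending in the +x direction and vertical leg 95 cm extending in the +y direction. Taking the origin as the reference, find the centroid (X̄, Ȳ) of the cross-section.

X̄ = 53.99 cm, Ȳ = 45.66 cm

Part | A | x̄ᵢ | ȳᵢ | A·x̄ᵢ | A·ȳᵢ
rectangular portion | 9025.00 | 47.50 | 47.50 | 428687.50 | 428687.50
triangular portion | 1187.50 | 103.33 | 31.67 | 122708.33 | 37604.17
Σ | 10212.50 |  |  | 551395.83 | 466291.67
X̄ = 551395.83 / 10212.50 = 53.99 cm
Ȳ = 466291.67 / 10212.50 = 45.66 cm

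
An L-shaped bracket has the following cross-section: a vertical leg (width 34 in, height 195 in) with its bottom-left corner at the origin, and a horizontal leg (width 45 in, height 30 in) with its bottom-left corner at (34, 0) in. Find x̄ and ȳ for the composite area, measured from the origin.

Part | A | x̄ᵢ | ȳᵢ | A·x̄ᵢ | A·ȳᵢ
vertical leg | 6630.00 | 17.00 | 97.50 | 112710.00 | 646425.00
horizontal leg | 1350.00 | 56.50 | 15.00 | 76275.00 | 20250.00
Σ | 7980.00 |  |  | 188985.00 | 666675.00
x̄ = 188985.00 / 7980.00 = 23.68 in
ȳ = 666675.00 / 7980.00 = 83.54 in

x̄ = 23.68 in, ȳ = 83.54 in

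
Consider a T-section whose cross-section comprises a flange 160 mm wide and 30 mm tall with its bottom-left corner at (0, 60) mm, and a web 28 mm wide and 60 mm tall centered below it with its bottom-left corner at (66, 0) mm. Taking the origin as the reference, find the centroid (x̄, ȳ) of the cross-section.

Part | A | x̄ᵢ | ȳᵢ | A·x̄ᵢ | A·ȳᵢ
web | 1680.00 | 80.00 | 30.00 | 134400.00 | 50400.00
flange | 4800.00 | 80.00 | 75.00 | 384000.00 | 360000.00
Σ | 6480.00 |  |  | 518400.00 | 410400.00
x̄ = 518400.00 / 6480.00 = 80.00 mm
ȳ = 410400.00 / 6480.00 = 63.33 mm

x̄ = 80.00 mm, ȳ = 63.33 mm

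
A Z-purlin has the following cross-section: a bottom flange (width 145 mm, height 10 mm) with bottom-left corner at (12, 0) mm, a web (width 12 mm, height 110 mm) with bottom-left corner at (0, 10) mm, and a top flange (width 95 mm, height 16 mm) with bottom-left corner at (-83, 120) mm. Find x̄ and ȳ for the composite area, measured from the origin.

x̄ = 17.83 mm, ȳ = 67.04 mm

bottom flange: A = 145 × 10 = 1450.00, centroid at (84.50, 5.00).
web: A = 12 × 110 = 1320.00, centroid at (6.00, 65.00).
top flange: A = 95 × 16 = 1520.00, centroid at (-35.50, 128.00).
ΣA = 4290.00 mm², ΣAx̄ = 76485.00 mm³, ΣAȳ = 287610.00 mm³.
x̄ = 76485.00/4290.00 = 17.83 mm; ȳ = 287610.00/4290.00 = 67.04 mm.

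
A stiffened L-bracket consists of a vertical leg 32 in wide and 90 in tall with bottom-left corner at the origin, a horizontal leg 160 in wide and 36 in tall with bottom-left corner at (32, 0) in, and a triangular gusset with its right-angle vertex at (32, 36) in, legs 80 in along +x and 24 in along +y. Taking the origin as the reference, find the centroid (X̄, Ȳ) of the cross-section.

X̄ = 77.87 in, Ȳ = 28.70 in

vertical leg: A = 32 × 90 = 2880.00, centroid at (16.00, 45.00).
horizontal leg: A = 160 × 36 = 5760.00, centroid at (112.00, 18.00).
gusset: A = ½·80·24 = 960.00, centroid at (58.67, 44.00).
ΣA = 9600.00 in², ΣAX̄ = 747520.00 in³, ΣAȲ = 275520.00 in³.
X̄ = 747520.00/9600.00 = 77.87 in; Ȳ = 275520.00/9600.00 = 28.70 in.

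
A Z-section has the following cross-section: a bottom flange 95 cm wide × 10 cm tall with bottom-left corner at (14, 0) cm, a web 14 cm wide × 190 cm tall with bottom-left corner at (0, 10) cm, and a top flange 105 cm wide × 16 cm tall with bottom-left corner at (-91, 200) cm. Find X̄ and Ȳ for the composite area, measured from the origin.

bottom flange: A = 95 × 10 = 950.00, centroid at (61.50, 5.00).
web: A = 14 × 190 = 2660.00, centroid at (7.00, 105.00).
top flange: A = 105 × 16 = 1680.00, centroid at (-38.50, 208.00).
ΣA = 5290.00 cm²
ΣAX̄ = (950.00)(61.50) + (2660.00)(7.00) + (1680.00)(-38.50) = 12365.00 cm³
ΣAȲ = (950.00)(5.00) + (2660.00)(105.00) + (1680.00)(208.00) = 633490.00 cm³
X̄ = 12365.00 / 5290.00 = 2.34 cm
Ȳ = 633490.00 / 5290.00 = 119.75 cm

X̄ = 2.34 cm, Ȳ = 119.75 cm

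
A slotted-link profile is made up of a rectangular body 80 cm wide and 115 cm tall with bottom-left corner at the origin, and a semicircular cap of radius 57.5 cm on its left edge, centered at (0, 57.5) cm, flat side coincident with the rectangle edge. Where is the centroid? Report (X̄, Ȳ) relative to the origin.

X̄ = 16.76 cm, Ȳ = 57.50 cm

rectangular body: A = 80 × 115 = 9200.00, centroid at (40.00, 57.50).
semicircular end: A = ½π·57.5² = 5193.45, centroid at (-24.40, 57.50).
ΣA = 14393.45 cm²
ΣAX̄ = (9200.00)(40.00) + (5193.45)(-24.40) = 241260.42 cm³
ΣAȲ = (9200.00)(57.50) + (5193.45)(57.50) = 827623.11 cm³
X̄ = 241260.42 / 14393.45 = 16.76 cm
Ȳ = 827623.11 / 14393.45 = 57.50 cm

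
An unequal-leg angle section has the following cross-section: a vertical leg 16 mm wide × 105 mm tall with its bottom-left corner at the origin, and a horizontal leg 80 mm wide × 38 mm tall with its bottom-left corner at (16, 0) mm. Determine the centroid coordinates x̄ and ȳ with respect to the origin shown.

Part | A | x̄ᵢ | ȳᵢ | A·x̄ᵢ | A·ȳᵢ
vertical leg | 1680.00 | 8.00 | 52.50 | 13440.00 | 88200.00
horizontal leg | 3040.00 | 56.00 | 19.00 | 170240.00 | 57760.00
Σ | 4720.00 |  |  | 183680.00 | 145960.00
x̄ = 183680.00 / 4720.00 = 38.92 mm
ȳ = 145960.00 / 4720.00 = 30.92 mm

x̄ = 38.92 mm, ȳ = 30.92 mm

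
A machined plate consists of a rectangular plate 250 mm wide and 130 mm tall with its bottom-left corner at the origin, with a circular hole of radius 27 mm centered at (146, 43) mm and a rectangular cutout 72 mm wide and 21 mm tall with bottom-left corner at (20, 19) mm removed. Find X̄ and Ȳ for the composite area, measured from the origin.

X̄ = 126.96 mm, Ȳ = 68.63 mm

plate: A = 250 × 130 = 32500.00, centroid at (125.00, 65.00).
hole 1: A = −π·27² = -2290.22, centroid at (146.00, 43.00).
hole 2: A = −(72 × 21) = -1512.00, centroid at (56.00, 29.50).
ΣA = 28697.78 mm², ΣAX̄ = 3643455.73 mm³, ΣAȲ = 1969416.50 mm³.
X̄ = 3643455.73/28697.78 = 126.96 mm; Ȳ = 1969416.50/28697.78 = 68.63 mm.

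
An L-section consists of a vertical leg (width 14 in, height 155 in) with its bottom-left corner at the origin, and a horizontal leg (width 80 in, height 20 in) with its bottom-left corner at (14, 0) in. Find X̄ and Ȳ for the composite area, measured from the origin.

X̄ = 26.95 in, Ȳ = 48.85 in

Part | A | x̄ᵢ | ȳᵢ | A·x̄ᵢ | A·ȳᵢ
vertical leg | 2170.00 | 7.00 | 77.50 | 15190.00 | 168175.00
horizontal leg | 1600.00 | 54.00 | 10.00 | 86400.00 | 16000.00
Σ | 3770.00 |  |  | 101590.00 | 184175.00
X̄ = 101590.00 / 3770.00 = 26.95 in
Ȳ = 184175.00 / 3770.00 = 48.85 in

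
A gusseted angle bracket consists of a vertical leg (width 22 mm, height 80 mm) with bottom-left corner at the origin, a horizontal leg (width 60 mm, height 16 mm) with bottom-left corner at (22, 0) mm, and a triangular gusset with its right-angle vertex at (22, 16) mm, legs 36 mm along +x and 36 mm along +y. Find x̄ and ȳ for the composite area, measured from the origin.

Part | A | x̄ᵢ | ȳᵢ | A·x̄ᵢ | A·ȳᵢ
vertical leg | 1760.00 | 11.00 | 40.00 | 19360.00 | 70400.00
horizontal leg | 960.00 | 52.00 | 8.00 | 49920.00 | 7680.00
gusset | 648.00 | 34.00 | 28.00 | 22032.00 | 18144.00
Σ | 3368.00 |  |  | 91312.00 | 96224.00
x̄ = 91312.00 / 3368.00 = 27.11 mm
ȳ = 96224.00 / 3368.00 = 28.57 mm

x̄ = 27.11 mm, ȳ = 28.57 mm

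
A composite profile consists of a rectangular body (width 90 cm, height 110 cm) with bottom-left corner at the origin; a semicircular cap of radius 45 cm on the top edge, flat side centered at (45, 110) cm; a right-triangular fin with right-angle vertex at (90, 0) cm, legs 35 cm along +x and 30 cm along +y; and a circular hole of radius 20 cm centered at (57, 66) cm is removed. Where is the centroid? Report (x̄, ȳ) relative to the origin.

x̄ = 46.19 cm, ȳ = 71.05 cm

rectangular body: A = 90 × 110 = 9900.00, centroid at (45.00, 55.00).
semicircular top: A = ½π·45² = 3180.86, centroid at (45.00, 129.10).
triangular fin: A = ½·35·30 = 525.00, centroid at (101.67, 10.00).
hole: A = −π·20² = -1256.64, centroid at (57.00, 66.00).
ΣA = 12349.23 cm²
ΣAx̄ = (9900.00)(45.00) + (3180.86)(45.00) + (525.00)(101.67) + (-1256.64)(57.00) = 570385.50 cm³
ΣAȳ = (9900.00)(55.00) + (3180.86)(129.10) + (525.00)(10.00) + (-1256.64)(66.00) = 877456.84 cm³
x̄ = 570385.50 / 12349.23 = 46.19 cm
ȳ = 877456.84 / 12349.23 = 71.05 cm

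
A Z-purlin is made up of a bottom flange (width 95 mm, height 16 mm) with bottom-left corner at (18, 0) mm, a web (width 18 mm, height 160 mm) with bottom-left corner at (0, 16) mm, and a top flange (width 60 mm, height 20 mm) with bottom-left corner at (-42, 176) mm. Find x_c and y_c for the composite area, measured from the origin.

Part | A | x̄ᵢ | ȳᵢ | A·x̄ᵢ | A·ȳᵢ
bottom flange | 1520.00 | 65.50 | 8.00 | 99560.00 | 12160.00
web | 2880.00 | 9.00 | 96.00 | 25920.00 | 276480.00
top flange | 1200.00 | -12.00 | 186.00 | -14400.00 | 223200.00
Σ | 5600.00 |  |  | 111080.00 | 511840.00
x_c = 111080.00 / 5600.00 = 19.84 mm
y_c = 511840.00 / 5600.00 = 91.40 mm

x_c = 19.84 mm, y_c = 91.40 mm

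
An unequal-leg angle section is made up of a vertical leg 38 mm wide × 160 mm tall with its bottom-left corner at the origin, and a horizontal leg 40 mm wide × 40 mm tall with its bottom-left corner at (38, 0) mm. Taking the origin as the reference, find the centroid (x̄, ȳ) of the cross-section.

x̄ = 27.12 mm, ȳ = 67.50 mm

vertical leg: A = 38 × 160 = 6080.00, centroid at (19.00, 80.00).
horizontal leg: A = 40 × 40 = 1600.00, centroid at (58.00, 20.00).
ΣA = 7680.00 mm²
ΣAx̄ = (6080.00)(19.00) + (1600.00)(58.00) = 208320.00 mm³
ΣAȳ = (6080.00)(80.00) + (1600.00)(20.00) = 518400.00 mm³
x̄ = 208320.00 / 7680.00 = 27.12 mm
ȳ = 518400.00 / 7680.00 = 67.50 mm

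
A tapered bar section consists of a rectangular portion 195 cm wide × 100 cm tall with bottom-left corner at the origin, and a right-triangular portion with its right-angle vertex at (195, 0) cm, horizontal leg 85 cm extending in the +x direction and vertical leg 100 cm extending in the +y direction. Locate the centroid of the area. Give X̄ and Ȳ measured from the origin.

X̄ = 120.02 cm, Ȳ = 47.02 cm

rectangular portion: A = 195 × 100 = 19500.00, centroid at (97.50, 50.00).
triangular portion: A = ½·85·100 = 4250.00, centroid at (223.33, 33.33).
ΣA = 23750.00 cm²
ΣAX̄ = (19500.00)(97.50) + (4250.00)(223.33) = 2850416.67 cm³
ΣAȲ = (19500.00)(50.00) + (4250.00)(33.33) = 1116666.67 cm³
X̄ = 2850416.67 / 23750.00 = 120.02 cm
Ȳ = 1116666.67 / 23750.00 = 47.02 cm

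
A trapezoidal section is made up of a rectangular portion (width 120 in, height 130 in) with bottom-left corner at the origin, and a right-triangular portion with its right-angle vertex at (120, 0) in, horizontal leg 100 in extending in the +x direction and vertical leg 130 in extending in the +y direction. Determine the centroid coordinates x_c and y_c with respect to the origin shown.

x_c = 87.45 in, y_c = 58.63 in

rectangular portion: A = 120 × 130 = 15600.00, centroid at (60.00, 65.00).
triangular portion: A = ½·100·130 = 6500.00, centroid at (153.33, 43.33).
ΣA = 22100.00 in², ΣAx_c = 1932666.67 in³, ΣAy_c = 1295666.67 in³.
x_c = 1932666.67/22100.00 = 87.45 in; y_c = 1295666.67/22100.00 = 58.63 in.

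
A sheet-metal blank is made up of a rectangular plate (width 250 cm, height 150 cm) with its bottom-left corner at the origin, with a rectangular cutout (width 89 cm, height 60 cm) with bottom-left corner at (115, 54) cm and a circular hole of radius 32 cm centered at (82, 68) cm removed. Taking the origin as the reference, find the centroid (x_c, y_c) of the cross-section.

Part | A | x̄ᵢ | ȳᵢ | A·x̄ᵢ | A·ȳᵢ
plate | 37500.00 | 125.00 | 75.00 | 4687500.00 | 2812500.00
hole 1 | -5340.00 | 159.50 | 84.00 | -851730.00 | -448560.00
hole 2 | -3216.99 | 82.00 | 68.00 | -263793.25 | -218755.38
Σ | 28943.01 |  |  | 3571976.75 | 2145184.62
x_c = 3571976.75 / 28943.01 = 123.41 cm
y_c = 2145184.62 / 28943.01 = 74.12 cm

x_c = 123.41 cm, y_c = 74.12 cm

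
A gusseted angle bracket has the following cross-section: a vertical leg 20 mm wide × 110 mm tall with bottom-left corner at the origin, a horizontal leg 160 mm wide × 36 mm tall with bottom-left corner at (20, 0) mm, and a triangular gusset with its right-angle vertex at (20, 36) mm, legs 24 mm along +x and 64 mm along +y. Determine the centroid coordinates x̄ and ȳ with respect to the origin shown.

x̄ = 70.98 mm, ȳ = 30.79 mm

vertical leg: A = 20 × 110 = 2200.00, centroid at (10.00, 55.00).
horizontal leg: A = 160 × 36 = 5760.00, centroid at (100.00, 18.00).
gusset: A = ½·24·64 = 768.00, centroid at (28.00, 57.33).
ΣA = 8728.00 mm², ΣAx̄ = 619504.00 mm³, ΣAȳ = 268712.00 mm³.
x̄ = 619504.00/8728.00 = 70.98 mm; ȳ = 268712.00/8728.00 = 30.79 mm.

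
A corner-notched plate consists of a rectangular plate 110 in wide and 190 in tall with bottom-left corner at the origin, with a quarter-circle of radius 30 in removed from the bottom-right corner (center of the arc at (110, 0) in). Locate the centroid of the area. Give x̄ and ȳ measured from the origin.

x̄ = 53.52 in, ȳ = 97.88 in

plate: A = 110 × 190 = 20900.00, centroid at (55.00, 95.00).
removed quarter-circle: A = −¼π·30² = -706.86, centroid at (97.27, 12.73).
ΣA = 20193.14 in², ΣAx̄ = 1080745.58 in³, ΣAȳ = 1976500.00 in³.
x̄ = 1080745.58/20193.14 = 53.52 in; ȳ = 1976500.00/20193.14 = 97.88 in.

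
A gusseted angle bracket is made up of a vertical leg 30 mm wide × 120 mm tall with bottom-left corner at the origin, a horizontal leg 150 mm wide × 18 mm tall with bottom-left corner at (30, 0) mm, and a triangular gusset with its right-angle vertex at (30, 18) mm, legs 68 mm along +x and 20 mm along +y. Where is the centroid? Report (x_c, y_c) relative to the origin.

x_c = 53.48 mm, y_c = 36.83 mm

vertical leg: A = 30 × 120 = 3600.00, centroid at (15.00, 60.00).
horizontal leg: A = 150 × 18 = 2700.00, centroid at (105.00, 9.00).
gusset: A = ½·68·20 = 680.00, centroid at (52.67, 24.67).
ΣA = 6980.00 mm²
ΣAx_c = (3600.00)(15.00) + (2700.00)(105.00) + (680.00)(52.67) = 373313.33 mm³
ΣAy_c = (3600.00)(60.00) + (2700.00)(9.00) + (680.00)(24.67) = 257073.33 mm³
x_c = 373313.33 / 6980.00 = 53.48 mm
y_c = 257073.33 / 6980.00 = 36.83 mm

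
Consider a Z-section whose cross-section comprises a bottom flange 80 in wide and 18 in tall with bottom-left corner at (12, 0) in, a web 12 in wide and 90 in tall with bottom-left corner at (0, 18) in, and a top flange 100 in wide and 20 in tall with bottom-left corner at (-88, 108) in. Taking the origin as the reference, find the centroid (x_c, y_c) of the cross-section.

x_c = 1.19 in, y_c = 70.13 in

bottom flange: A = 80 × 18 = 1440.00, centroid at (52.00, 9.00).
web: A = 12 × 90 = 1080.00, centroid at (6.00, 63.00).
top flange: A = 100 × 20 = 2000.00, centroid at (-38.00, 118.00).
ΣA = 4520.00 in²
ΣAx_c = (1440.00)(52.00) + (1080.00)(6.00) + (2000.00)(-38.00) = 5360.00 in³
ΣAy_c = (1440.00)(9.00) + (1080.00)(63.00) + (2000.00)(118.00) = 317000.00 in³
x_c = 5360.00 / 4520.00 = 1.19 in
y_c = 317000.00 / 4520.00 = 70.13 in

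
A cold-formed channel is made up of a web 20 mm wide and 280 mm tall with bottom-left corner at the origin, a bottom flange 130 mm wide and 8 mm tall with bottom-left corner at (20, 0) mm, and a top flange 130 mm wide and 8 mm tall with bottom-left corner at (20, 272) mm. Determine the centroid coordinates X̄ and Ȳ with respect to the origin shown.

Part | A | x̄ᵢ | ȳᵢ | A·x̄ᵢ | A·ȳᵢ
web | 5600.00 | 10.00 | 140.00 | 56000.00 | 784000.00
bottom flange | 1040.00 | 85.00 | 4.00 | 88400.00 | 4160.00
top flange | 1040.00 | 85.00 | 276.00 | 88400.00 | 287040.00
Σ | 7680.00 |  |  | 232800.00 | 1075200.00
X̄ = 232800.00 / 7680.00 = 30.31 mm
Ȳ = 1075200.00 / 7680.00 = 140.00 mm

X̄ = 30.31 mm, Ȳ = 140.00 mm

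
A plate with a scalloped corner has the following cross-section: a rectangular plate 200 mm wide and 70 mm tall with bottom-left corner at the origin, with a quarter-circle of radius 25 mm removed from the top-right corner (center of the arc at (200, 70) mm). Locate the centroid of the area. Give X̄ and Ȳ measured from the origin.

Part | A | x̄ᵢ | ȳᵢ | A·x̄ᵢ | A·ȳᵢ
plate | 14000.00 | 100.00 | 35.00 | 1400000.00 | 490000.00
removed quarter-circle | -490.87 | 189.39 | 59.39 | -92966.44 | -29152.84
Σ | 13509.13 |  |  | 1307033.56 | 460847.16
X̄ = 1307033.56 / 13509.13 = 96.75 mm
Ȳ = 460847.16 / 13509.13 = 34.11 mm

X̄ = 96.75 mm, Ȳ = 34.11 mm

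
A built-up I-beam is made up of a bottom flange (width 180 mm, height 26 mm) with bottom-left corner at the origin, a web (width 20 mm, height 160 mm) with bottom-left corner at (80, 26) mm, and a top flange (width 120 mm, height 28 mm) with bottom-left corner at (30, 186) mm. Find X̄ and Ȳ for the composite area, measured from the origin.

X̄ = 90.00 mm, Ȳ = 95.38 mm

bottom flange: A = 180 × 26 = 4680.00, centroid at (90.00, 13.00).
web: A = 20 × 160 = 3200.00, centroid at (90.00, 106.00).
top flange: A = 120 × 28 = 3360.00, centroid at (90.00, 200.00).
ΣA = 11240.00 mm²
ΣAX̄ = (4680.00)(90.00) + (3200.00)(90.00) + (3360.00)(90.00) = 1011600.00 mm³
ΣAȲ = (4680.00)(13.00) + (3200.00)(106.00) + (3360.00)(200.00) = 1072040.00 mm³
X̄ = 1011600.00 / 11240.00 = 90.00 mm
Ȳ = 1072040.00 / 11240.00 = 95.38 mm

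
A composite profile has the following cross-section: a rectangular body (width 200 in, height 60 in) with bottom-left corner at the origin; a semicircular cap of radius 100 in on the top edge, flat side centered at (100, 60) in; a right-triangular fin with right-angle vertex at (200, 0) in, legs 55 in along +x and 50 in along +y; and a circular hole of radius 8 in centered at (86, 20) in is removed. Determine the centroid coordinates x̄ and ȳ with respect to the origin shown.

Part | A | x̄ᵢ | ȳᵢ | A·x̄ᵢ | A·ȳᵢ
rectangular body | 12000.00 | 100.00 | 30.00 | 1200000.00 | 360000.00
semicircular top | 15707.96 | 100.00 | 102.44 | 1570796.33 | 1609144.46
triangular fin | 1375.00 | 218.33 | 16.67 | 300208.33 | 22916.67
hole | -201.06 | 86.00 | 20.00 | -17291.33 | -4021.24
Σ | 28881.90 |  |  | 3053713.33 | 1988039.89
x̄ = 3053713.33 / 28881.90 = 105.73 in
ȳ = 1988039.89 / 28881.90 = 68.83 in

x̄ = 105.73 in, ȳ = 68.83 in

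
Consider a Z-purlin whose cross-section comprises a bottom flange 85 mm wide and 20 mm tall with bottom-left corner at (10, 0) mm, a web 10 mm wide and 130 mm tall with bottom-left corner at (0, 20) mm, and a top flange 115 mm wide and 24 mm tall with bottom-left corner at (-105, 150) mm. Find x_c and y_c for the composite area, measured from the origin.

Part | A | x̄ᵢ | ȳᵢ | A·x̄ᵢ | A·ȳᵢ
bottom flange | 1700.00 | 52.50 | 10.00 | 89250.00 | 17000.00
web | 1300.00 | 5.00 | 85.00 | 6500.00 | 110500.00
top flange | 2760.00 | -47.50 | 162.00 | -131100.00 | 447120.00
Σ | 5760.00 |  |  | -35350.00 | 574620.00
x_c = -35350.00 / 5760.00 = -6.14 mm
y_c = 574620.00 / 5760.00 = 99.76 mm

x_c = -6.14 mm, y_c = 99.76 mm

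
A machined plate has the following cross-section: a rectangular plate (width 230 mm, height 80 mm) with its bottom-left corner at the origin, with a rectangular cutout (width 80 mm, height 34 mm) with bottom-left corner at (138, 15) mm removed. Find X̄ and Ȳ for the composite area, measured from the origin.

X̄ = 104.07 mm, Ȳ = 41.39 mm

plate: A = 230 × 80 = 18400.00, centroid at (115.00, 40.00).
hole: A = −(80 × 34) = -2720.00, centroid at (178.00, 32.00).
ΣA = 15680.00 mm²
ΣAX̄ = (18400.00)(115.00) + (-2720.00)(178.00) = 1631840.00 mm³
ΣAȲ = (18400.00)(40.00) + (-2720.00)(32.00) = 648960.00 mm³
X̄ = 1631840.00 / 15680.00 = 104.07 mm
Ȳ = 648960.00 / 15680.00 = 41.39 mm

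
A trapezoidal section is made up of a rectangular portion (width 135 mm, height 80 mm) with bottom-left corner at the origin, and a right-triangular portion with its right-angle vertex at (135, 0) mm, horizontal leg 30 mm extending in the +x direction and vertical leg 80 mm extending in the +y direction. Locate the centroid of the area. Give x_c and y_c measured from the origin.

x_c = 75.25 mm, y_c = 38.67 mm

Part | A | x̄ᵢ | ȳᵢ | A·x̄ᵢ | A·ȳᵢ
rectangular portion | 10800.00 | 67.50 | 40.00 | 729000.00 | 432000.00
triangular portion | 1200.00 | 145.00 | 26.67 | 174000.00 | 32000.00
Σ | 12000.00 |  |  | 903000.00 | 464000.00
x_c = 903000.00 / 12000.00 = 75.25 mm
y_c = 464000.00 / 12000.00 = 38.67 mm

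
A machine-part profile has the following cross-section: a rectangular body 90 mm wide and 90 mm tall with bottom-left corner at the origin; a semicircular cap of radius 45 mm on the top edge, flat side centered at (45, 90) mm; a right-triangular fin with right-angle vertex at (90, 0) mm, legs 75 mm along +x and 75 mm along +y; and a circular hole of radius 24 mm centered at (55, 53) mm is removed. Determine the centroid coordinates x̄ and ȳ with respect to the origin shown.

x̄ = 59.55 mm, ȳ = 55.84 mm

rectangular body: A = 90 × 90 = 8100.00, centroid at (45.00, 45.00).
semicircular top: A = ½π·45² = 3180.86, centroid at (45.00, 109.10).
triangular fin: A = ½·75·75 = 2812.50, centroid at (115.00, 25.00).
hole: A = −π·24² = -1809.56, centroid at (55.00, 53.00).
ΣA = 12283.81 mm²
ΣAx̄ = (8100.00)(45.00) + (3180.86)(45.00) + (2812.50)(115.00) + (-1809.56)(55.00) = 731550.66 mm³
ΣAȳ = (8100.00)(45.00) + (3180.86)(109.10) + (2812.50)(25.00) + (-1809.56)(53.00) = 685933.59 mm³
x̄ = 731550.66 / 12283.81 = 59.55 mm
ȳ = 685933.59 / 12283.81 = 55.84 mm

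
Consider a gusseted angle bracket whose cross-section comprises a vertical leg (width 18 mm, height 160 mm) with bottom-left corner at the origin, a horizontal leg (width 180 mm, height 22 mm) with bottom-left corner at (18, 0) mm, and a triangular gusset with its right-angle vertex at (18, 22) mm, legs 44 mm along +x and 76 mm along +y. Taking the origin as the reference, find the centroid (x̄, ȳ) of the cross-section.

vertical leg: A = 18 × 160 = 2880.00, centroid at (9.00, 80.00).
horizontal leg: A = 180 × 22 = 3960.00, centroid at (108.00, 11.00).
gusset: A = ½·44·76 = 1672.00, centroid at (32.67, 47.33).
ΣA = 8512.00 mm²
ΣAx̄ = (2880.00)(9.00) + (3960.00)(108.00) + (1672.00)(32.67) = 508218.67 mm³
ΣAȳ = (2880.00)(80.00) + (3960.00)(11.00) + (1672.00)(47.33) = 353101.33 mm³
x̄ = 508218.67 / 8512.00 = 59.71 mm
ȳ = 353101.33 / 8512.00 = 41.48 mm

x̄ = 59.71 mm, ȳ = 41.48 mm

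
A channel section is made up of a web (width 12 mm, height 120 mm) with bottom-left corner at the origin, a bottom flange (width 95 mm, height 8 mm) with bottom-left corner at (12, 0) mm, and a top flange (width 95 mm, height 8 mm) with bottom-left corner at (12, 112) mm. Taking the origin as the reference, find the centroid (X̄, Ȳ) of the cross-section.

X̄ = 33.47 mm, Ȳ = 60.00 mm

web: A = 12 × 120 = 1440.00, centroid at (6.00, 60.00).
bottom flange: A = 95 × 8 = 760.00, centroid at (59.50, 4.00).
top flange: A = 95 × 8 = 760.00, centroid at (59.50, 116.00).
ΣA = 2960.00 mm²
ΣAX̄ = (1440.00)(6.00) + (760.00)(59.50) + (760.00)(59.50) = 99080.00 mm³
ΣAȲ = (1440.00)(60.00) + (760.00)(4.00) + (760.00)(116.00) = 177600.00 mm³
X̄ = 99080.00 / 2960.00 = 33.47 mm
Ȳ = 177600.00 / 2960.00 = 60.00 mm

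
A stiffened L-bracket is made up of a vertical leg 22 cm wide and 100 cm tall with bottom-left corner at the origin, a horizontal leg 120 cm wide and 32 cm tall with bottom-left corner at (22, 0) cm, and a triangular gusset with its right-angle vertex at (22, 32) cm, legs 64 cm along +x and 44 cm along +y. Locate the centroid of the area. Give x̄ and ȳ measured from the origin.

vertical leg: A = 22 × 100 = 2200.00, centroid at (11.00, 50.00).
horizontal leg: A = 120 × 32 = 3840.00, centroid at (82.00, 16.00).
gusset: A = ½·64·44 = 1408.00, centroid at (43.33, 46.67).
ΣA = 7448.00 cm²
ΣAx̄ = (2200.00)(11.00) + (3840.00)(82.00) + (1408.00)(43.33) = 400093.33 cm³
ΣAȳ = (2200.00)(50.00) + (3840.00)(16.00) + (1408.00)(46.67) = 237146.67 cm³
x̄ = 400093.33 / 7448.00 = 53.72 cm
ȳ = 237146.67 / 7448.00 = 31.84 cm

x̄ = 53.72 cm, ȳ = 31.84 cm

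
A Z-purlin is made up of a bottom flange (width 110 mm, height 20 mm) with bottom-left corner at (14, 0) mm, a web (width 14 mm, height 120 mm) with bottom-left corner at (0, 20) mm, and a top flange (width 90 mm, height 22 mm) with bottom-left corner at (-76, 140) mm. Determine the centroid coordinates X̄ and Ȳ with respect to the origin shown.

bottom flange: A = 110 × 20 = 2200.00, centroid at (69.00, 10.00).
web: A = 14 × 120 = 1680.00, centroid at (7.00, 80.00).
top flange: A = 90 × 22 = 1980.00, centroid at (-31.00, 151.00).
ΣA = 5860.00 mm², ΣAX̄ = 102180.00 mm³, ΣAȲ = 455380.00 mm³.
X̄ = 102180.00/5860.00 = 17.44 mm; Ȳ = 455380.00/5860.00 = 77.71 mm.

X̄ = 17.44 mm, Ȳ = 77.71 mm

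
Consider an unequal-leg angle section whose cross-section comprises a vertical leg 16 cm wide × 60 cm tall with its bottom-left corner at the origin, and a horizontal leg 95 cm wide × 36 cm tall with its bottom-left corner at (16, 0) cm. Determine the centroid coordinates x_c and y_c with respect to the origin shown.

vertical leg: A = 16 × 60 = 960.00, centroid at (8.00, 30.00).
horizontal leg: A = 95 × 36 = 3420.00, centroid at (63.50, 18.00).
ΣA = 4380.00 cm²
ΣAx_c = (960.00)(8.00) + (3420.00)(63.50) = 224850.00 cm³
ΣAy_c = (960.00)(30.00) + (3420.00)(18.00) = 90360.00 cm³
x_c = 224850.00 / 4380.00 = 51.34 cm
y_c = 90360.00 / 4380.00 = 20.63 cm

x_c = 51.34 cm, y_c = 20.63 cm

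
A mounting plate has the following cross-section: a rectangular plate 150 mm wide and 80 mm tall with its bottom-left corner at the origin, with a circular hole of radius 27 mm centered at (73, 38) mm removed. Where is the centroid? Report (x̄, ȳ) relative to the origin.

Part | A | x̄ᵢ | ȳᵢ | A·x̄ᵢ | A·ȳᵢ
plate | 12000.00 | 75.00 | 40.00 | 900000.00 | 480000.00
hole | -2290.22 | 73.00 | 38.00 | -167186.14 | -87028.40
Σ | 9709.78 |  |  | 732813.86 | 392971.60
x̄ = 732813.86 / 9709.78 = 75.47 mm
ȳ = 392971.60 / 9709.78 = 40.47 mm

x̄ = 75.47 mm, ȳ = 40.47 mm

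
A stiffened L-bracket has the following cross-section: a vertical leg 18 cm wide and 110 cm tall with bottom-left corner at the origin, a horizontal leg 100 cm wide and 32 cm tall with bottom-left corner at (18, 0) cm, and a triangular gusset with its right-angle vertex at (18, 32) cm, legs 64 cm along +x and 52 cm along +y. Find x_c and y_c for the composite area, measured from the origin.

vertical leg: A = 18 × 110 = 1980.00, centroid at (9.00, 55.00).
horizontal leg: A = 100 × 32 = 3200.00, centroid at (68.00, 16.00).
gusset: A = ½·64·52 = 1664.00, centroid at (39.33, 49.33).
ΣA = 6844.00 cm², ΣAx_c = 300870.67 cm³, ΣAy_c = 242190.67 cm³.
x_c = 300870.67/6844.00 = 43.96 cm; y_c = 242190.67/6844.00 = 35.39 cm.

x_c = 43.96 cm, y_c = 35.39 cm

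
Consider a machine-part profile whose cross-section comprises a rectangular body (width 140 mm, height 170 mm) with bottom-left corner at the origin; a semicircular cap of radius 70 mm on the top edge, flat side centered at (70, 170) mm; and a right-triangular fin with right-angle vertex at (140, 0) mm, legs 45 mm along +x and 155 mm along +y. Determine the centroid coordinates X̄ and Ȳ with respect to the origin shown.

rectangular body: A = 140 × 170 = 23800.00, centroid at (70.00, 85.00).
semicircular top: A = ½π·70² = 7696.90, centroid at (70.00, 199.71).
triangular fin: A = ½·45·155 = 3487.50, centroid at (155.00, 51.67).
ΣA = 34984.40 mm², ΣAX̄ = 2745345.64 mm³, ΣAȲ = 3740327.51 mm³.
X̄ = 2745345.64/34984.40 = 78.47 mm; Ȳ = 3740327.51/34984.40 = 106.91 mm.

X̄ = 78.47 mm, Ȳ = 106.91 mm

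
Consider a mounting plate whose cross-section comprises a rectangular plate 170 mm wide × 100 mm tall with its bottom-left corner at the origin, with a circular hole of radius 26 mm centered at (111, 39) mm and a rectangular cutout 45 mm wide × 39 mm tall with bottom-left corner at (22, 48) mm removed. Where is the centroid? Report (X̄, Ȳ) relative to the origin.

Part | A | x̄ᵢ | ȳᵢ | A·x̄ᵢ | A·ȳᵢ
plate | 17000.00 | 85.00 | 50.00 | 1445000.00 | 850000.00
hole 1 | -2123.72 | 111.00 | 39.00 | -235732.55 | -82824.95
hole 2 | -1755.00 | 44.50 | 67.50 | -78097.50 | -118462.50
Σ | 13121.28 |  |  | 1131169.95 | 648712.55
X̄ = 1131169.95 / 13121.28 = 86.21 mm
Ȳ = 648712.55 / 13121.28 = 49.44 mm

X̄ = 86.21 mm, Ȳ = 49.44 mm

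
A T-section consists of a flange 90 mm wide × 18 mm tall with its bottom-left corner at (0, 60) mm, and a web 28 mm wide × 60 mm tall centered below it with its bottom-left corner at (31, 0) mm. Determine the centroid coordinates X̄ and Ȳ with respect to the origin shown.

Part | A | x̄ᵢ | ȳᵢ | A·x̄ᵢ | A·ȳᵢ
web | 1680.00 | 45.00 | 30.00 | 75600.00 | 50400.00
flange | 1620.00 | 45.00 | 69.00 | 72900.00 | 111780.00
Σ | 3300.00 |  |  | 148500.00 | 162180.00
X̄ = 148500.00 / 3300.00 = 45.00 mm
Ȳ = 162180.00 / 3300.00 = 49.15 mm

X̄ = 45.00 mm, Ȳ = 49.15 mm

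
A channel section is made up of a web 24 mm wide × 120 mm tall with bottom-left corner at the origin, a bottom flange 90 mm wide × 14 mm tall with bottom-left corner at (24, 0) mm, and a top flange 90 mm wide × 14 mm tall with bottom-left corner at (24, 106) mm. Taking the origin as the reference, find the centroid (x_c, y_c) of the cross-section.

web: A = 24 × 120 = 2880.00, centroid at (12.00, 60.00).
bottom flange: A = 90 × 14 = 1260.00, centroid at (69.00, 7.00).
top flange: A = 90 × 14 = 1260.00, centroid at (69.00, 113.00).
ΣA = 5400.00 mm²
ΣAx_c = (2880.00)(12.00) + (1260.00)(69.00) + (1260.00)(69.00) = 208440.00 mm³
ΣAy_c = (2880.00)(60.00) + (1260.00)(7.00) + (1260.00)(113.00) = 324000.00 mm³
x_c = 208440.00 / 5400.00 = 38.60 mm
y_c = 324000.00 / 5400.00 = 60.00 mm

x_c = 38.60 mm, y_c = 60.00 mm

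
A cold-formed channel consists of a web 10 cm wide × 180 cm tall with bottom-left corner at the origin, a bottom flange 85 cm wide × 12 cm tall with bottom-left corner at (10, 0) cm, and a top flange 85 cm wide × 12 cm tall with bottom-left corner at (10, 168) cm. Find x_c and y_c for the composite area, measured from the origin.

x_c = 30.23 cm, y_c = 90.00 cm

Part | A | x̄ᵢ | ȳᵢ | A·x̄ᵢ | A·ȳᵢ
web | 1800.00 | 5.00 | 90.00 | 9000.00 | 162000.00
bottom flange | 1020.00 | 52.50 | 6.00 | 53550.00 | 6120.00
top flange | 1020.00 | 52.50 | 174.00 | 53550.00 | 177480.00
Σ | 3840.00 |  |  | 116100.00 | 345600.00
x_c = 116100.00 / 3840.00 = 30.23 cm
y_c = 345600.00 / 3840.00 = 90.00 cm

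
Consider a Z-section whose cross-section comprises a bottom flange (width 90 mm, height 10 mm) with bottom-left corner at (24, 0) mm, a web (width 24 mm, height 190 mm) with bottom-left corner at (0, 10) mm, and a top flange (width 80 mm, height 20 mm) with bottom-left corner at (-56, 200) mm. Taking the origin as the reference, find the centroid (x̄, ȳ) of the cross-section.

x̄ = 12.92 mm, ȳ = 116.05 mm

Part | A | x̄ᵢ | ȳᵢ | A·x̄ᵢ | A·ȳᵢ
bottom flange | 900.00 | 69.00 | 5.00 | 62100.00 | 4500.00
web | 4560.00 | 12.00 | 105.00 | 54720.00 | 478800.00
top flange | 1600.00 | -16.00 | 210.00 | -25600.00 | 336000.00
Σ | 7060.00 |  |  | 91220.00 | 819300.00
x̄ = 91220.00 / 7060.00 = 12.92 mm
ȳ = 819300.00 / 7060.00 = 116.05 mm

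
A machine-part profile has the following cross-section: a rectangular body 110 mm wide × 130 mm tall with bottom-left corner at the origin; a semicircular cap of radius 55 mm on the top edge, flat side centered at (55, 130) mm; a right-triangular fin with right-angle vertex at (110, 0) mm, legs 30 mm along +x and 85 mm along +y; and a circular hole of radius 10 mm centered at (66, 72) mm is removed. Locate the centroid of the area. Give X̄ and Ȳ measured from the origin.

X̄ = 58.97 mm, Ȳ = 83.53 mm

rectangular body: A = 110 × 130 = 14300.00, centroid at (55.00, 65.00).
semicircular top: A = ½π·55² = 4751.66, centroid at (55.00, 153.34).
triangular fin: A = ½·30·85 = 1275.00, centroid at (120.00, 28.33).
hole: A = −π·10² = -314.16, centroid at (66.00, 72.00).
ΣA = 20012.50 mm², ΣAX̄ = 1180106.73 mm³, ΣAȲ = 1671637.86 mm³.
X̄ = 1180106.73/20012.50 = 58.97 mm; Ȳ = 1671637.86/20012.50 = 83.53 mm.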